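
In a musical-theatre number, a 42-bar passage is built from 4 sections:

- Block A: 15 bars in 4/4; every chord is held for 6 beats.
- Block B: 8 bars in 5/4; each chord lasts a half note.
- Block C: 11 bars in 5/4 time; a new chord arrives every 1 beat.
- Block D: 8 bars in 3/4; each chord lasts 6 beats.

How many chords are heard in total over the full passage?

A has 60 beats and chords last 6 each, so 10 chords.
B has 40 beats and chords last 2 each, so 20 chords.
C has 55 beats and chords last 1 each, so 55 chords.
D has 24 beats and chords last 6 each, so 4 chords.
Total: 10 + 20 + 55 + 4 = 89.

89 chords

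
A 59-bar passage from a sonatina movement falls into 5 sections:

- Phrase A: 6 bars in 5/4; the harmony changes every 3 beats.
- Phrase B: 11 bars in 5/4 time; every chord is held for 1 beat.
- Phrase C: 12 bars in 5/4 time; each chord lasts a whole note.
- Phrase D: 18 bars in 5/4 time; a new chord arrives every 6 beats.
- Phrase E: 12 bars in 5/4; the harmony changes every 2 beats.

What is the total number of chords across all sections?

125 chords

A: 6·5 = 30 beats, 30/3 = 10 chords.
B: 11·5 = 55 beats, 55/1 = 55 chords.
C: 12·5 = 60 beats, 60/4 = 15 chords.
D: 18·5 = 90 beats, 90/6 = 15 chords.
E: 12·5 = 60 beats, 60/2 = 30 chords.
Total: 10 + 55 + 15 + 15 + 30 = 125.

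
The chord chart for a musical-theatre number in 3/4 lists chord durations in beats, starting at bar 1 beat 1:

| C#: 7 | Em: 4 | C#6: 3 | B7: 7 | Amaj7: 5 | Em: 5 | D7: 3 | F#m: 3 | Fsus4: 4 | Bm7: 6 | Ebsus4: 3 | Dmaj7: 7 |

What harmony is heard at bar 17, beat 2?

Beat 2 of bar 17 is beat (17−1)×3 + 2 = 50 overall.
Running totals: C# ends at 7, Em ends at 11, C#6 ends at 14, B7 ends at 21, Amaj7 ends at 26, Em ends at 31, D7 ends at 34, F#m ends at 37, Fsus4 ends at 41, Bm7 ends at 47, Ebsus4 ends at 50.
Beat 50 falls within Ebsus4.

Ebsus4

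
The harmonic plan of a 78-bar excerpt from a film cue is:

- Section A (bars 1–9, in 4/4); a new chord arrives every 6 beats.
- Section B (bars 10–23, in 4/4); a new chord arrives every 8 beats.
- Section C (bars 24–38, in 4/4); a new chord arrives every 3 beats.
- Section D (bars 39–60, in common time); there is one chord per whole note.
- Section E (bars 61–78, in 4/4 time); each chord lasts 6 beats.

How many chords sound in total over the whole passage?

A: 9 bars × 4 beats = 36 beats; 6 beats/chord → 6 chords.
B: 14 bars × 4 beats = 56 beats; 8 beats/chord → 7 chords.
C: 15 bars × 4 beats = 60 beats; 3 beats/chord → 20 chords.
D: 22 bars × 4 beats = 88 beats; 4 beats/chord → 22 chords.
E: 18 bars × 4 beats = 72 beats; 6 beats/chord → 12 chords.
Total: 6 + 7 + 20 + 22 + 12 = 67.

67 chords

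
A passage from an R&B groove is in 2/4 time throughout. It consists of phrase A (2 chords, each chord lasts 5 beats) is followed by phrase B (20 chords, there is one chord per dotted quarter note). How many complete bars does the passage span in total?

A: 2 × 5 = 10 beats = 5 bars.
B: 20 × 1.5 = 30 beats = 15 bars.
Total: 5 + 15 = 20 bars.

20 bars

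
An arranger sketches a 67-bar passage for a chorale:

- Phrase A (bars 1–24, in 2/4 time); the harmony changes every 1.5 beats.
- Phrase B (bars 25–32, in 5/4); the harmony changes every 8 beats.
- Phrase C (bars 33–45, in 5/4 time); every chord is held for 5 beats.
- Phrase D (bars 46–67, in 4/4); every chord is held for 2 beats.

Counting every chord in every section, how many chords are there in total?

A has 48 beats and chords last 1.5 each, so 32 chords.
B has 40 beats and chords last 8 each, so 5 chords.
C has 65 beats and chords last 5 each, so 13 chords.
D has 88 beats and chords last 2 each, so 44 chords.
Total: 32 + 5 + 13 + 44 = 94.

94 chords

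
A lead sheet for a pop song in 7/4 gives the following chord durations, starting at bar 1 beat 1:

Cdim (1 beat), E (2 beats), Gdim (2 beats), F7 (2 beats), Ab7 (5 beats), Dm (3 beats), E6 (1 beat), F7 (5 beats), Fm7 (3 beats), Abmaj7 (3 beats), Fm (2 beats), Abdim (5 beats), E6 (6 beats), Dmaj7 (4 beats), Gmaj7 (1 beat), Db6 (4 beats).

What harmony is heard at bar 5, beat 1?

Beat 1 of bar 5 is beat (5−1)×7 + 1 = 29 overall.
Running totals: Cdim ends at 1, E ends at 3, Gdim ends at 5, F7 ends at 7, Ab7 ends at 12, Dm ends at 15, E6 ends at 16, F7 ends at 21, Fm7 ends at 24, Abmaj7 ends at 27, Fm ends at 29.
Beat 29 falls within Fm.

Fm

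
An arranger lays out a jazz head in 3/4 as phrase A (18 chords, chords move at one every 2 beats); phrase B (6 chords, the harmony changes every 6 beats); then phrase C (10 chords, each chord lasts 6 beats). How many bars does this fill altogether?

A: 18 × 2 = 36 beats = 12 bars.
B: 6 × 6 = 36 beats = 12 bars.
C: 10 × 6 = 60 beats = 20 bars.
Total: 12 + 12 + 20 = 44 bars.

44 bars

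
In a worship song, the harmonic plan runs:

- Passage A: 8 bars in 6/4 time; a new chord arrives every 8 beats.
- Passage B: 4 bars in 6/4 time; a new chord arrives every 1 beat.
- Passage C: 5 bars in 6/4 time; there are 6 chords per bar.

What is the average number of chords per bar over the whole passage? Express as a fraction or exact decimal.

60/17 chords per bar

A: 8 × 6 = 48 beats ÷ 8 = 6 chords.
B: 4 × 6 = 24 beats ÷ 1 = 24 chords.
C: 5 × 6 = 30 beats ÷ 1 = 30 chords.
Overall: 60 chords over 17 bars → 60/17 = 60/17 chords per bar.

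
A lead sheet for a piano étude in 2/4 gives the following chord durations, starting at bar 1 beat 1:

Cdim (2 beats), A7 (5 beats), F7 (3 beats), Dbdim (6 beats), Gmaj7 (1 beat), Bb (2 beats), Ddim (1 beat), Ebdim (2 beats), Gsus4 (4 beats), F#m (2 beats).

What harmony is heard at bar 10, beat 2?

Beat 2 of bar 10 is beat (10−1)×2 + 2 = 20 overall.
Running totals: Cdim ends at 2, A7 ends at 7, F7 ends at 10, Dbdim ends at 16, Gmaj7 ends at 17, Bb ends at 19, Ddim ends at 20.
Beat 20 falls within Ddim.

Ddim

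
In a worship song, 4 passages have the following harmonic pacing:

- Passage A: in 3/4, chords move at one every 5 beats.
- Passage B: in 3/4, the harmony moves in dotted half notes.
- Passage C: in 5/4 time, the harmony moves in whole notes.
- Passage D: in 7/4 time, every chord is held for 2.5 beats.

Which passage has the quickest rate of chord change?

Passage D

A: 3/5 = 0.6 chords/bar.
B: 3/3 = 1 chord/bar.
C: 5/4 = 1.25 chords/bar.
D: 7/2.5 = 2.8 chords/bar.
Fastest is D at 2.8 chords/bar.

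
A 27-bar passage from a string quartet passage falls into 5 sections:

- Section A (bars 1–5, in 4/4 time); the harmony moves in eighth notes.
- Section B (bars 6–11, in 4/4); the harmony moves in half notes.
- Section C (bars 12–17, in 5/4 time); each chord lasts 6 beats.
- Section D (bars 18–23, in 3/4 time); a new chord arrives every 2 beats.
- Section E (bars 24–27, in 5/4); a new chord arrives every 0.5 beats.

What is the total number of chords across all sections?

106 chords

A: 5·4 = 20 beats, 20/0.5 = 40 chords.
B: 6·4 = 24 beats, 24/2 = 12 chords.
C: 6·5 = 30 beats, 30/6 = 5 chords.
D: 6·3 = 18 beats, 18/2 = 9 chords.
E: 4·5 = 20 beats, 20/0.5 = 40 chords.
Total: 40 + 12 + 5 + 9 + 40 = 106.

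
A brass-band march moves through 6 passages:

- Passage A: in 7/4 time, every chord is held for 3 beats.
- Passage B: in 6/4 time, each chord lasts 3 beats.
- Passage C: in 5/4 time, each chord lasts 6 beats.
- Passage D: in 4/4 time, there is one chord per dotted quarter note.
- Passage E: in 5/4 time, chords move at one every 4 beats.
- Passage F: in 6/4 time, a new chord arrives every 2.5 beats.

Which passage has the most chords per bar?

Passage D

A: 7/3 = 7/3 chords/bar.
B: 6/3 = 2 chords/bar.
C: 5/6 = 5/6 chords/bar.
D: 4/1.5 = 8/3 chords/bar.
E: 5/4 = 1.25 chords/bar.
F: 6/2.5 = 2.4 chords/bar.
Fastest is D at 8/3 chords/bar.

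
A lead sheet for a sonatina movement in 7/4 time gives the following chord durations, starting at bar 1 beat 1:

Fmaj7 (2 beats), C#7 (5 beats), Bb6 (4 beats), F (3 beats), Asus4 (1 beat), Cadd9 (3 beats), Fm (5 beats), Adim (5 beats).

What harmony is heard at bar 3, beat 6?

Fm

Beat 6 of bar 3 is beat (3−1)×7 + 6 = 20 overall.
Running totals: Fmaj7 ends at 2, C#7 ends at 7, Bb6 ends at 11, F ends at 14, Asus4 ends at 15, Cadd9 ends at 18, Fm ends at 23.
Beat 20 falls within Fm.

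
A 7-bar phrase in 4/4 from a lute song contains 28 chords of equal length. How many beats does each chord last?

7 bars × 4 beats/bar = 28 beats total.
28 beats ÷ 28 chords = 1 beats per chord.
(That is a quarter note.)

1 beat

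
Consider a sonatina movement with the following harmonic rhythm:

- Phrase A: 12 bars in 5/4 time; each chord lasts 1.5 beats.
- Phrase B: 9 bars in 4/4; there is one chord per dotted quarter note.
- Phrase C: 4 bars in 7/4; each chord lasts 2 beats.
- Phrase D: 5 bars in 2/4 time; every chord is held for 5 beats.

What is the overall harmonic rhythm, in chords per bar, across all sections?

A: 12 × 5 = 60 beats ÷ 1.5 = 40 chords.
B: 9 × 4 = 36 beats ÷ 1.5 = 24 chords.
C: 4 × 7 = 28 beats ÷ 2 = 14 chords.
D: 5 × 2 = 10 beats ÷ 5 = 2 chords.
Overall: 80 chords over 30 bars → 80/30 = 8/3 chords per bar.

8/3 chords per bar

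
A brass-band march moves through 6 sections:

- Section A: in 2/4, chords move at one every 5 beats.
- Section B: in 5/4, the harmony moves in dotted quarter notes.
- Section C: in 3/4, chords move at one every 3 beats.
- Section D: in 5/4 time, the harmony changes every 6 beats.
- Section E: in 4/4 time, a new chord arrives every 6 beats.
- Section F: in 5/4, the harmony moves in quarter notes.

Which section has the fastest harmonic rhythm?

A: 2/5 = 0.4 chords/bar.
B: 5/1.5 = 10/3 chords/bar.
C: 3/3 = 1 chord/bar.
D: 5/6 = 5/6 chords/bar.
E: 4/6 = 2/3 chords/bar.
F: 5/1 = 5 chords/bar.
Fastest is F at 5 chords/bar.

Section F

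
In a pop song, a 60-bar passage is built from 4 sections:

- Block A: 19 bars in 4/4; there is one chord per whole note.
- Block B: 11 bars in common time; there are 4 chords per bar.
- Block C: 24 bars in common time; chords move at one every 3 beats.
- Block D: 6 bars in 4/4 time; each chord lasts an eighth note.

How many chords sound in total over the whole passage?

A: 19 bars × 4 beats = 76 beats; 4 beats/chord → 19 chords.
B: 11 bars × 4 beats = 44 beats; 1 beat/chord → 44 chords.
C: 24 bars × 4 beats = 96 beats; 3 beats/chord → 32 chords.
D: 6 bars × 4 beats = 24 beats; 0.5 beats/chord → 48 chords.
Total: 19 + 44 + 32 + 48 = 143.

143 chords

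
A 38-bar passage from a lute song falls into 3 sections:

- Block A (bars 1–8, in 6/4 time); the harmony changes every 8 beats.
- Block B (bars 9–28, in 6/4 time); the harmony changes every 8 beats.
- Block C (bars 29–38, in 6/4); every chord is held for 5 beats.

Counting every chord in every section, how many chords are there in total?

A: 8 bars × 6 beats = 48 beats; 8 beats/chord → 6 chords.
B: 20 bars × 6 beats = 120 beats; 8 beats/chord → 15 chords.
C: 10 bars × 6 beats = 60 beats; 5 beats/chord → 12 chords.
Total: 6 + 15 + 12 = 33.

33 chords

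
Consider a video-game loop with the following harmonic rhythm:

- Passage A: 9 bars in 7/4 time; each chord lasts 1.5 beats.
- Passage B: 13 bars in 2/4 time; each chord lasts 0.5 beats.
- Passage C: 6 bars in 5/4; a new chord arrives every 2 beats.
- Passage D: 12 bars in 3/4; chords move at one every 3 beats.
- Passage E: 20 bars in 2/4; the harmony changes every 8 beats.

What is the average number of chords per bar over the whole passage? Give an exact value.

A: 9 bars of 7 beats is 63 beats; at 1.5 beats each that's 42 chords.
B: 13 bars of 2 beats is 26 beats; at 0.5 beats each that's 52 chords.
C: 6 bars of 5 beats is 30 beats; at 2 beats each that's 15 chords.
D: 12 bars of 3 beats is 36 beats; at 3 beats each that's 12 chords.
E: 20 bars of 2 beats is 40 beats; at 8 beats each that's 5 chords.
Overall: 126 chords over 60 bars → 126/60 = 2.1 chords per bar.

2.1 chords per bar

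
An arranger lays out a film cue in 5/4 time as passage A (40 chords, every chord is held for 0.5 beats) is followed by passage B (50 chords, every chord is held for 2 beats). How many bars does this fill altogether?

24 bars

A: 40 × 0.5 = 20 beats = 4 bars.
B: 50 × 2 = 100 beats = 20 bars.
Total: 4 + 20 = 24 bars.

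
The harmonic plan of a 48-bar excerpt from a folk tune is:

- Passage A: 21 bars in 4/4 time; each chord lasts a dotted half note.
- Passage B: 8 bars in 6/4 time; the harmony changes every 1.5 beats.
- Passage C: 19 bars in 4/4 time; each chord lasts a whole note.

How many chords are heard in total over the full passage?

79 chords

A has 84 beats and chords last 3 each, so 28 chords.
B has 48 beats and chords last 1.5 each, so 32 chords.
C has 76 beats and chords last 4 each, so 19 chords.
Total: 28 + 32 + 19 = 79.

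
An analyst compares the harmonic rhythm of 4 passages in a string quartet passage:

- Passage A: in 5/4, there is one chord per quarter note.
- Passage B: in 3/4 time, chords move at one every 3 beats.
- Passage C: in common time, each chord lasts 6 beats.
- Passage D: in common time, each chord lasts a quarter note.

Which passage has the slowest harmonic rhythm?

A: each chord is 1 beat in 5/4, so 5 per bar.
B: each chord is 3 beats in 3/4, so 1 per bar.
C: each chord is 6 beats in 4/4, so 2/3 per bar.
D: each chord is 1 beat in 4/4, so 4 per bar.
Slowest is C at 2/3 chords/bar.

Passage C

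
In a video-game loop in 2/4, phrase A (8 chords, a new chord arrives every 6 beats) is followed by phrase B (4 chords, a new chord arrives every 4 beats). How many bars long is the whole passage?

A: 8 × 6 = 48 beats = 24 bars.
B: 4 × 4 = 16 beats = 8 bars.
Total: 24 + 8 = 32 bars.

32 bars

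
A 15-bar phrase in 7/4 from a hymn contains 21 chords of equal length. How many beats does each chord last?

15 bars × 7 beats/bar = 105 beats total.
105 beats ÷ 21 chords = 5 beats per chord.

5 beats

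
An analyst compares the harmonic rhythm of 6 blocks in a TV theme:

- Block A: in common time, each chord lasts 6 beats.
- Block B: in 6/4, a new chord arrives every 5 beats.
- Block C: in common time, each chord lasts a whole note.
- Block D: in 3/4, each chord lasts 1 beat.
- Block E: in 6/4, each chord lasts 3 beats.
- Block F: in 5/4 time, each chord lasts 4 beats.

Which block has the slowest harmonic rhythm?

A: 4/6 = 2/3 chords/bar.
B: 6/5 = 1.2 chords/bar.
C: 4/4 = 1 chord/bar.
D: 3/1 = 3 chords/bar.
E: 6/3 = 2 chords/bar.
F: 5/4 = 1.25 chords/bar.
Slowest is A at 2/3 chords/bar.

Block A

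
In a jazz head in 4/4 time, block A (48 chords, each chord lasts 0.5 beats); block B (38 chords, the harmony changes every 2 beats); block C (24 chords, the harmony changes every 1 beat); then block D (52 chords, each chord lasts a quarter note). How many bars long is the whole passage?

44 bars

A: 48 × 0.5 = 24 beats = 6 bars.
B: 38 × 2 = 76 beats = 19 bars.
C: 24 × 1 = 24 beats = 6 bars.
D: 52 × 1 = 52 beats = 13 bars.
Total: 6 + 19 + 6 + 13 = 44 bars.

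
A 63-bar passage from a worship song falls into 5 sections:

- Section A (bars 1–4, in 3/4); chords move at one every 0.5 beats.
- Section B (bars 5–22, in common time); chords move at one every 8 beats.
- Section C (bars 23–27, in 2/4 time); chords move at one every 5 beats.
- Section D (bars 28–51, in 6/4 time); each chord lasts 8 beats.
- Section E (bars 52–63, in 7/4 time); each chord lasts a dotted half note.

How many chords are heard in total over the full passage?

A: 4 bars × 3 beats = 12 beats; 0.5 beats/chord → 24 chords.
B: 18 bars × 4 beats = 72 beats; 8 beats/chord → 9 chords.
C: 5 bars × 2 beats = 10 beats; 5 beats/chord → 2 chords.
D: 24 bars × 6 beats = 144 beats; 8 beats/chord → 18 chords.
E: 12 bars × 7 beats = 84 beats; 3 beats/chord → 28 chords.
Total: 24 + 9 + 2 + 18 + 28 = 81.

81 chords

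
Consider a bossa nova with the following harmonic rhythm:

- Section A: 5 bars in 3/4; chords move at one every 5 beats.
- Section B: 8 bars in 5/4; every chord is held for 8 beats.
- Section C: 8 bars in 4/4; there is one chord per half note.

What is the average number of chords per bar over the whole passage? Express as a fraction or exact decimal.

A: 5 × 3 = 15 beats ÷ 5 = 3 chords.
B: 8 × 5 = 40 beats ÷ 8 = 5 chords.
C: 8 × 4 = 32 beats ÷ 2 = 16 chords.
Overall: 24 chords over 21 bars → 24/21 = 8/7 chords per bar.

8/7 chords per bar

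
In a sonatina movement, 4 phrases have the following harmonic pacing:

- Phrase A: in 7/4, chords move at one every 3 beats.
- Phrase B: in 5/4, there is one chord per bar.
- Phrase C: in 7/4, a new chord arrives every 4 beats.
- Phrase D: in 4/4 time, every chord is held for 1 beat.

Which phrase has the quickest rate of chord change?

A: each chord is 3 beats in 7/4, so 7/3 per bar.
B: each chord is 5 beats in 5/4, so 1 per bar.
C: each chord is 4 beats in 7/4, so 1.75 per bar.
D: each chord is 1 beat in 4/4, so 4 per bar.
Fastest is D at 4 chords/bar.

Phrase D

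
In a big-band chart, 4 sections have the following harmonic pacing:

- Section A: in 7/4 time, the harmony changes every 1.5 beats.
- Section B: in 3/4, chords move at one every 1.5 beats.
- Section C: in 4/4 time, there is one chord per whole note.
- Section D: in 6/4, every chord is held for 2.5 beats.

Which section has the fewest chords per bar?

Section C

A: each chord is 1.5 beats in 7/4, so 14/3 per bar.
B: each chord is 1.5 beats in 3/4, so 2 per bar.
C: each chord is 4 beats in 4/4, so 1 per bar.
D: each chord is 2.5 beats in 6/4, so 2.4 per bar.
Slowest is C at 1 chords/bar.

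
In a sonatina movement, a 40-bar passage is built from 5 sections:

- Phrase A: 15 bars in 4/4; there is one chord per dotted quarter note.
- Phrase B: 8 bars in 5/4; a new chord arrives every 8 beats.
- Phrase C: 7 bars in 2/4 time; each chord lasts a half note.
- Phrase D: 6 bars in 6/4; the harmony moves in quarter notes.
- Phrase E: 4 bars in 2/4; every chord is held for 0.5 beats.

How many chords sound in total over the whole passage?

A has 60 beats and chords last 1.5 each, so 40 chords.
B has 40 beats and chords last 8 each, so 5 chords.
C has 14 beats and chords last 2 each, so 7 chords.
D has 36 beats and chords last 1 each, so 36 chords.
E has 8 beats and chords last 0.5 each, so 16 chords.
Total: 40 + 5 + 7 + 36 + 16 = 104.

104 chords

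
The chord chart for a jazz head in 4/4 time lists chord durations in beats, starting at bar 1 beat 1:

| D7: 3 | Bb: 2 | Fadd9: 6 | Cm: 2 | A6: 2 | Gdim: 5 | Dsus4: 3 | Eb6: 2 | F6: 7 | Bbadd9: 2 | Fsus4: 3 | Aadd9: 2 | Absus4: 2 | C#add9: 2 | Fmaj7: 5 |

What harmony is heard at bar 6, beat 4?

Beat 4 of bar 6 is beat (6−1)×4 + 4 = 24 overall.
Running totals: D7 ends at 3, Bb ends at 5, Fadd9 ends at 11, Cm ends at 13, A6 ends at 15, Gdim ends at 20, Dsus4 ends at 23, Eb6 ends at 25.
Beat 24 falls within Eb6.

Eb6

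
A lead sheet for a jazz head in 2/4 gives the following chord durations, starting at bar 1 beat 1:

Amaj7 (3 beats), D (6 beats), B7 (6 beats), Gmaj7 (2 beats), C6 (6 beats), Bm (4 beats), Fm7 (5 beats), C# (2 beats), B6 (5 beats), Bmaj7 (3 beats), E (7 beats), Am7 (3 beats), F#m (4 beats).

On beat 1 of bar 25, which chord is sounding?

E

Beat 1 of bar 25 is beat (25−1)×2 + 1 = 49 overall.
Running totals: Amaj7 ends at 3, D ends at 9, B7 ends at 15, Gmaj7 ends at 17, C6 ends at 23, Bm ends at 27, Fm7 ends at 32, C# ends at 34, B6 ends at 39, Bmaj7 ends at 42, E ends at 49.
Beat 49 falls within E.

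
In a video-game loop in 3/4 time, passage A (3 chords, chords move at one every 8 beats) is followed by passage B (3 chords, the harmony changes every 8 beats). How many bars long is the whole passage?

16 bars

A: 3 × 8 = 24 beats = 8 bars.
B: 3 × 8 = 24 beats = 8 bars.
Total: 8 + 8 = 16 bars.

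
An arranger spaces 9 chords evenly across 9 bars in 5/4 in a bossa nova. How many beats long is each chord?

5 beats

9 bars × 5 beats/bar = 45 beats total.
45 beats ÷ 9 chords = 5 beats per chord.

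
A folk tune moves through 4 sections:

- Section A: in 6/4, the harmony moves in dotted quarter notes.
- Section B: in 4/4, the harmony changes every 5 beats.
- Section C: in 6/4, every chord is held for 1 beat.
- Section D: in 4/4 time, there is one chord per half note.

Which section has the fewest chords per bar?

A: each chord is 1.5 beats in 6/4, so 4 per bar.
B: each chord is 5 beats in 4/4, so 0.8 per bar.
C: each chord is 1 beat in 6/4, so 6 per bar.
D: each chord is 2 beats in 4/4, so 2 per bar.
Slowest is B at 0.8 chords/bar.

Section B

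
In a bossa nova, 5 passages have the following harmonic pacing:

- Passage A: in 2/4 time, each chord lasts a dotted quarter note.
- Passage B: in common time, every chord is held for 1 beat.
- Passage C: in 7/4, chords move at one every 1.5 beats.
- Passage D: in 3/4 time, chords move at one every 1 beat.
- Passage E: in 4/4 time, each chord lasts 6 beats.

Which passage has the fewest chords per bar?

A: 2 beats/bar ÷ 1.5 beats/chord = 4/3 chords/bar.
B: 4 beats/bar ÷ 1 beat/chord = 4 chords/bar.
C: 7 beats/bar ÷ 1.5 beats/chord = 14/3 chords/bar.
D: 3 beats/bar ÷ 1 beat/chord = 3 chords/bar.
E: 4 beats/bar ÷ 6 beats/chord = 2/3 chords/bar.
Slowest is E at 2/3 chords/bar.

Passage E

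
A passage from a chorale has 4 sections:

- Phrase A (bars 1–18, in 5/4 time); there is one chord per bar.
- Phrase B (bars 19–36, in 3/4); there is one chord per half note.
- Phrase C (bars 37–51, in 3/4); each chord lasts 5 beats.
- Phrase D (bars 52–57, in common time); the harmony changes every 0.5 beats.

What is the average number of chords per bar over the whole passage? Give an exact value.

A: 18 bars of 5 beats is 90 beats; at 5 beats each that's 18 chords.
B: 18 bars of 3 beats is 54 beats; at 2 beats each that's 27 chords.
C: 15 bars of 3 beats is 45 beats; at 5 beats each that's 9 chords.
D: 6 bars of 4 beats is 24 beats; at 0.5 beats each that's 48 chords.
Overall: 102 chords over 57 bars → 102/57 = 34/19 chords per bar.

34/19 chords per bar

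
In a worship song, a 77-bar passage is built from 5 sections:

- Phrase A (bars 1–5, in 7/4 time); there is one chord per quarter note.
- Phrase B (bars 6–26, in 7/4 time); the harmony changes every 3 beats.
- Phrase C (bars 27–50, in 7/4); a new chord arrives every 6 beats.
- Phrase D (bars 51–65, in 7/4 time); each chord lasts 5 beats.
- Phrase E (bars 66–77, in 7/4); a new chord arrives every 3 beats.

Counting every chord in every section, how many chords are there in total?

A has 35 beats and chords last 1 each, so 35 chords.
B has 147 beats and chords last 3 each, so 49 chords.
C has 168 beats and chords last 6 each, so 28 chords.
D has 105 beats and chords last 5 each, so 21 chords.
E has 84 beats and chords last 3 each, so 28 chords.
Total: 35 + 49 + 28 + 21 + 28 = 161.

161 chords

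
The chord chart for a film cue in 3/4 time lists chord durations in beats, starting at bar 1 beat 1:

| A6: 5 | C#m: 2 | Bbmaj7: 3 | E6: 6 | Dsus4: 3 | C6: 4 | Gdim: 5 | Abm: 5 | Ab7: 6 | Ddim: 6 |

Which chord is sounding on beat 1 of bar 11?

Abm

Beat 1 of bar 11 is beat (11−1)×3 + 1 = 31 overall.
Running totals: A6 ends at 5, C#m ends at 7, Bbmaj7 ends at 10, E6 ends at 16, Dsus4 ends at 19, C6 ends at 23, Gdim ends at 28, Abm ends at 33.
Beat 31 falls within Abm.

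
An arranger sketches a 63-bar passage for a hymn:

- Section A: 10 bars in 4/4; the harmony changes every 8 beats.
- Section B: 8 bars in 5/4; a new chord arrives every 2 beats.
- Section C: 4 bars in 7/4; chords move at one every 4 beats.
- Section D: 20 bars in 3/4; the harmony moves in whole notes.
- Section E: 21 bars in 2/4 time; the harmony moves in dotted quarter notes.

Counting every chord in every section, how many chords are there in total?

A: 10 bars × 4 beats = 40 beats; 8 beats/chord → 5 chords.
B: 8 bars × 5 beats = 40 beats; 2 beats/chord → 20 chords.
C: 4 bars × 7 beats = 28 beats; 4 beats/chord → 7 chords.
D: 20 bars × 3 beats = 60 beats; 4 beats/chord → 15 chords.
E: 21 bars × 2 beats = 42 beats; 1.5 beats/chord → 28 chords.
Total: 5 + 20 + 7 + 15 + 28 = 75.

75 chords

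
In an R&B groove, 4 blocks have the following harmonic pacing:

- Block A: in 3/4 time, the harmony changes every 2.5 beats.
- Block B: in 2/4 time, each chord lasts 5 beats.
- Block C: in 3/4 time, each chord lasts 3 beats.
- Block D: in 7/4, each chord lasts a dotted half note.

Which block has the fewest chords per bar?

Block B

A: 3 beats/bar ÷ 2.5 beats/chord = 1.2 chords/bar.
B: 2 beats/bar ÷ 5 beats/chord = 0.4 chords/bar.
C: 3 beats/bar ÷ 3 beats/chord = 1 chord/bar.
D: 7 beats/bar ÷ 3 beats/chord = 7/3 chords/bar.
Slowest is B at 0.4 chords/bar.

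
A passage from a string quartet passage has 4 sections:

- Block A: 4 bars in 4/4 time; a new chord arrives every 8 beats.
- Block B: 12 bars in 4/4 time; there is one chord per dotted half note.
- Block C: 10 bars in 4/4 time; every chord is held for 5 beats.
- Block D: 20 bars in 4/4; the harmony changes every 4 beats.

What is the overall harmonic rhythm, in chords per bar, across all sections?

A: 4 bars of 4 beats is 16 beats; at 8 beats each that's 2 chords.
B: 12 bars of 4 beats is 48 beats; at 3 beats each that's 16 chords.
C: 10 bars of 4 beats is 40 beats; at 5 beats each that's 8 chords.
D: 20 bars of 4 beats is 80 beats; at 4 beats each that's 20 chords.
Overall: 46 chords over 46 bars → 46/46 = 1 chords per bar.

1 chords per bar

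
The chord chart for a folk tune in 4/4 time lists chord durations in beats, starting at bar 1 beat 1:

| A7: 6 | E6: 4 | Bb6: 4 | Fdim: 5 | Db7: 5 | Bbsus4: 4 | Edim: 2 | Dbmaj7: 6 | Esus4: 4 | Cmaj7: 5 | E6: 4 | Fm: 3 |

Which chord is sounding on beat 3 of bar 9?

Beat 3 of bar 9 is beat (9−1)×4 + 3 = 35 overall.
Running totals: A7 ends at 6, E6 ends at 10, Bb6 ends at 14, Fdim ends at 19, Db7 ends at 24, Bbsus4 ends at 28, Edim ends at 30, Dbmaj7 ends at 36.
Beat 35 falls within Dbmaj7.

Dbmaj7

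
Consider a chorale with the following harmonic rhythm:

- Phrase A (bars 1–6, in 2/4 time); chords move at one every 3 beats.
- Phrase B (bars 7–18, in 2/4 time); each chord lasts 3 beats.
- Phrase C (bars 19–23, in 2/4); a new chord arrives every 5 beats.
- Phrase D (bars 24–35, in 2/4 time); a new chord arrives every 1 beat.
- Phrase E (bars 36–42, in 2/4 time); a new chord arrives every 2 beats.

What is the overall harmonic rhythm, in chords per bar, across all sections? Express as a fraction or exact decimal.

A: 6 bars of 2 beats is 12 beats; at 3 beats each that's 4 chords.
B: 12 bars of 2 beats is 24 beats; at 3 beats each that's 8 chords.
C: 5 bars of 2 beats is 10 beats; at 5 beats each that's 2 chords.
D: 12 bars of 2 beats is 24 beats; at 1 beat each that's 24 chords.
E: 7 bars of 2 beats is 14 beats; at 2 beats each that's 7 chords.
Overall: 45 chords over 42 bars → 45/42 = 15/14 chords per bar.

15/14 chords per bar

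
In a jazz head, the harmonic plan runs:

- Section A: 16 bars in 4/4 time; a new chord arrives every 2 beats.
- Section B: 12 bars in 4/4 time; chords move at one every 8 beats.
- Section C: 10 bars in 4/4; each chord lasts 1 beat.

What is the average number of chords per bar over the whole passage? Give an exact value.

A: 16 × 4 = 64 beats ÷ 2 = 32 chords.
B: 12 × 4 = 48 beats ÷ 8 = 6 chords.
C: 10 × 4 = 40 beats ÷ 1 = 40 chords.
Overall: 78 chords over 38 bars → 78/38 = 39/19 chords per bar.

39/19 chords per bar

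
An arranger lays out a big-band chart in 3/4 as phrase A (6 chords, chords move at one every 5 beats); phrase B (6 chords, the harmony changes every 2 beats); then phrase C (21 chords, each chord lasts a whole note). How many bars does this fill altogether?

42 bars

A: 6 × 5 = 30 beats = 10 bars.
B: 6 × 2 = 12 beats = 4 bars.
C: 21 × 4 = 84 beats = 28 bars.
Total: 10 + 4 + 28 = 42 bars.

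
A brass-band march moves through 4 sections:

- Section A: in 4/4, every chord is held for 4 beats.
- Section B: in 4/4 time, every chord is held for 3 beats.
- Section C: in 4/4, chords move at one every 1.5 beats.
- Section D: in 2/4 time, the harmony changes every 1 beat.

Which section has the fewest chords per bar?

A: 4 beats/bar ÷ 4 beats/chord = 1 chord/bar.
B: 4 beats/bar ÷ 3 beats/chord = 4/3 chords/bar.
C: 4 beats/bar ÷ 1.5 beats/chord = 8/3 chords/bar.
D: 2 beats/bar ÷ 1 beat/chord = 2 chords/bar.
Slowest is A at 1 chords/bar.

Section A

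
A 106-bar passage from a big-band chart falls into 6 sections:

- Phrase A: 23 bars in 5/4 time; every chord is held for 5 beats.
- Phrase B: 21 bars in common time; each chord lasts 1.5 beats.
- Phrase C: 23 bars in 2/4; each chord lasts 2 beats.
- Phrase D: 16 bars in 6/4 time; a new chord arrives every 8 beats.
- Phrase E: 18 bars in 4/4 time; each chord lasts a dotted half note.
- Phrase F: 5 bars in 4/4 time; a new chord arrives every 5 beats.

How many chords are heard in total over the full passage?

142 chords

A: 23·5 = 115 beats, 115/5 = 23 chords.
B: 21·4 = 84 beats, 84/1.5 = 56 chords.
C: 23·2 = 46 beats, 46/2 = 23 chords.
D: 16·6 = 96 beats, 96/8 = 12 chords.
E: 18·4 = 72 beats, 72/3 = 24 chords.
F: 5·4 = 20 beats, 20/5 = 4 chords.
Total: 23 + 56 + 23 + 12 + 24 + 4 = 142.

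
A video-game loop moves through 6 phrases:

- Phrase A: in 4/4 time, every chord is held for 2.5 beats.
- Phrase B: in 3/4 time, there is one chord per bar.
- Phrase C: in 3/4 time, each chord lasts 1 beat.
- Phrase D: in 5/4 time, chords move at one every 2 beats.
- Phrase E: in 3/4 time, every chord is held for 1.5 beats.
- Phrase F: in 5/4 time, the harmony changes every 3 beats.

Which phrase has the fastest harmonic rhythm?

A: 4/2.5 = 1.6 chords/bar.
B: 3/3 = 1 chord/bar.
C: 3/1 = 3 chords/bar.
D: 5/2 = 2.5 chords/bar.
E: 3/1.5 = 2 chords/bar.
F: 5/3 = 5/3 chords/bar.
Fastest is C at 3 chords/bar.

Phrase C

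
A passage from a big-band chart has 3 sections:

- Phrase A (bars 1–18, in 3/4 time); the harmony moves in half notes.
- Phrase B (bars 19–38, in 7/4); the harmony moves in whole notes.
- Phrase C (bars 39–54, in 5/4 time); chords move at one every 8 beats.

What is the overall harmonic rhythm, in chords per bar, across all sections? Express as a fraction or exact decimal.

A: 18 × 3 = 54 beats ÷ 2 = 27 chords.
B: 20 × 7 = 140 beats ÷ 4 = 35 chords.
C: 16 × 5 = 80 beats ÷ 8 = 10 chords.
Overall: 72 chords over 54 bars → 72/54 = 4/3 chords per bar.

4/3 chords per bar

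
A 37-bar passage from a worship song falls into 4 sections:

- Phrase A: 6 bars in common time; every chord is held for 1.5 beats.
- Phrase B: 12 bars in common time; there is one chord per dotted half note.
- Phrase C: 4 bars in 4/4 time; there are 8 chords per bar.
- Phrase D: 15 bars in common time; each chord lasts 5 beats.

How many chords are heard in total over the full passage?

76 chords

A: 6 bars × 4 beats = 24 beats; 1.5 beats/chord → 16 chords.
B: 12 bars × 4 beats = 48 beats; 3 beats/chord → 16 chords.
C: 4 bars × 4 beats = 16 beats; 0.5 beats/chord → 32 chords.
D: 15 bars × 4 beats = 60 beats; 5 beats/chord → 12 chords.
Total: 16 + 16 + 32 + 12 = 76.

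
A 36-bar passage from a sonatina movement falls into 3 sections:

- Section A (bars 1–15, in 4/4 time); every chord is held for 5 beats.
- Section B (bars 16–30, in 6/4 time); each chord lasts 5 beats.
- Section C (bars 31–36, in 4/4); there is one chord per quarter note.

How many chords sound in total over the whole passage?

A: 15·4 = 60 beats, 60/5 = 12 chords.
B: 15·6 = 90 beats, 90/5 = 18 chords.
C: 6·4 = 24 beats, 24/1 = 24 chords.
Total: 12 + 18 + 24 = 54.

54 chords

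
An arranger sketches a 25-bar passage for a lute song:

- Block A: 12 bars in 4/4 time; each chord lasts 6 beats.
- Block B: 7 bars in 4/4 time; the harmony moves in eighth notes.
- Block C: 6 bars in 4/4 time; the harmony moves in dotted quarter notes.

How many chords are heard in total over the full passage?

A: 12·4 = 48 beats, 48/6 = 8 chords.
B: 7·4 = 28 beats, 28/0.5 = 56 chords.
C: 6·4 = 24 beats, 24/1.5 = 16 chords.
Total: 8 + 56 + 16 = 80.

80 chords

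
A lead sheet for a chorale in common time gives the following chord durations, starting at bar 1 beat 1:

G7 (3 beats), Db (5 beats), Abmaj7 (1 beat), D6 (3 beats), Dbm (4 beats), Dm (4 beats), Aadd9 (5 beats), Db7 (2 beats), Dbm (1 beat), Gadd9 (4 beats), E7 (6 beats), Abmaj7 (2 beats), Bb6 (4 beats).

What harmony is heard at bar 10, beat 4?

Beat 4 of bar 10 is beat (10−1)×4 + 4 = 40 overall.
Running totals: G7 ends at 3, Db ends at 8, Abmaj7 ends at 9, D6 ends at 12, Dbm ends at 16, Dm ends at 20, Aadd9 ends at 25, Db7 ends at 27, Dbm ends at 28, Gadd9 ends at 32, E7 ends at 38, Abmaj7 ends at 40.
Beat 40 falls within Abmaj7.

Abmaj7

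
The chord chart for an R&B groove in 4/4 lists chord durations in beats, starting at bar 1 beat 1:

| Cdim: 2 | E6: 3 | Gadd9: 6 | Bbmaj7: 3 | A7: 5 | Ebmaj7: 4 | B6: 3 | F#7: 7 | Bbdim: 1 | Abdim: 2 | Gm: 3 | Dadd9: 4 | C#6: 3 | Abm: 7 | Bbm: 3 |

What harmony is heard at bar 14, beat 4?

Beat 4 of bar 14 is beat (14−1)×4 + 4 = 56 overall.
Running totals: Cdim ends at 2, E6 ends at 5, Gadd9 ends at 11, Bbmaj7 ends at 14, A7 ends at 19, Ebmaj7 ends at 23, B6 ends at 26, F#7 ends at 33, Bbdim ends at 34, Abdim ends at 36, Gm ends at 39, Dadd9 ends at 43, C#6 ends at 46, Abm ends at 53, Bbm ends at 56.
Beat 56 falls within Bbm.

Bbm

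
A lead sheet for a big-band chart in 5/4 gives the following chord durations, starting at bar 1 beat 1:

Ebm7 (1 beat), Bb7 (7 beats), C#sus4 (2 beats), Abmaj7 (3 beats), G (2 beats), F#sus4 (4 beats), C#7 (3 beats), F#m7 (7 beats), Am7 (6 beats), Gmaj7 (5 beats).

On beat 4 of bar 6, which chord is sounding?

F#m7

Beat 4 of bar 6 is beat (6−1)×5 + 4 = 29 overall.
Running totals: Ebm7 ends at 1, Bb7 ends at 8, C#sus4 ends at 10, Abmaj7 ends at 13, G ends at 15, F#sus4 ends at 19, C#7 ends at 22, F#m7 ends at 29.
Beat 29 falls within F#m7.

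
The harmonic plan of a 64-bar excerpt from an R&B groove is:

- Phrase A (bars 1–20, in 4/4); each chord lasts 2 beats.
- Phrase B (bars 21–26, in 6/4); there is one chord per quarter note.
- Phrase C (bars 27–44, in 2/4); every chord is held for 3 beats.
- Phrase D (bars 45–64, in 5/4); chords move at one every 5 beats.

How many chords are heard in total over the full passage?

A has 80 beats and chords last 2 each, so 40 chords.
B has 36 beats and chords last 1 each, so 36 chords.
C has 36 beats and chords last 3 each, so 12 chords.
D has 100 beats and chords last 5 each, so 20 chords.
Total: 40 + 36 + 12 + 20 = 108.

108 chords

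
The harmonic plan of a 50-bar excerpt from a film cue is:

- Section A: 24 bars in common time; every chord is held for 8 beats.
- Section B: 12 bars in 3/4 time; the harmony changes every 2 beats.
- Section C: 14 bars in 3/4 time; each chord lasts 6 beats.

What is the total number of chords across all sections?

A: 24 bars × 4 beats = 96 beats; 8 beats/chord → 12 chords.
B: 12 bars × 3 beats = 36 beats; 2 beats/chord → 18 chords.
C: 14 bars × 3 beats = 42 beats; 6 beats/chord → 7 chords.
Total: 12 + 18 + 7 = 37.

37 chords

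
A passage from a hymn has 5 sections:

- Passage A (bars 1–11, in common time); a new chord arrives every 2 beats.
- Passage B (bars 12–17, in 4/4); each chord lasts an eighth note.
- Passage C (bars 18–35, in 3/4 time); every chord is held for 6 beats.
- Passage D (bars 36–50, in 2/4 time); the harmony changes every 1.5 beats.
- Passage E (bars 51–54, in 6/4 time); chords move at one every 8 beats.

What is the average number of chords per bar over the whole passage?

17/9 chords per bar

A: 11 bars of 4 beats is 44 beats; at 2 beats each that's 22 chords.
B: 6 bars of 4 beats is 24 beats; at 0.5 beats each that's 48 chords.
C: 18 bars of 3 beats is 54 beats; at 6 beats each that's 9 chords.
D: 15 bars of 2 beats is 30 beats; at 1.5 beats each that's 20 chords.
E: 4 bars of 6 beats is 24 beats; at 8 beats each that's 3 chords.
Overall: 102 chords over 54 bars → 102/54 = 17/9 chords per bar.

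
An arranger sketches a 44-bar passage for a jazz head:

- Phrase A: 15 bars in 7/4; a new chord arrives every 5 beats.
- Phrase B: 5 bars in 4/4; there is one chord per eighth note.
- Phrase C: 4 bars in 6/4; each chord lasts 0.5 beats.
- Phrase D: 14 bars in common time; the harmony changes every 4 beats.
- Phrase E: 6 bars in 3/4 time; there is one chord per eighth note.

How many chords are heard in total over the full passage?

159 chords

A: 15 bars × 7 beats = 105 beats; 5 beats/chord → 21 chords.
B: 5 bars × 4 beats = 20 beats; 0.5 beats/chord → 40 chords.
C: 4 bars × 6 beats = 24 beats; 0.5 beats/chord → 48 chords.
D: 14 bars × 4 beats = 56 beats; 4 beats/chord → 14 chords.
E: 6 bars × 3 beats = 18 beats; 0.5 beats/chord → 36 chords.
Total: 21 + 40 + 48 + 14 + 36 = 159.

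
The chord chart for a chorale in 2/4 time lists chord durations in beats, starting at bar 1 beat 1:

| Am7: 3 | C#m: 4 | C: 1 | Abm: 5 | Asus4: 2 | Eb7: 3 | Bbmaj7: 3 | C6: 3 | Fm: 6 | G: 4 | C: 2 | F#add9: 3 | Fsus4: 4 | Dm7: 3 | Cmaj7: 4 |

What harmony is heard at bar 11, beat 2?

C6

Beat 2 of bar 11 is beat (11−1)×2 + 2 = 22 overall.
Running totals: Am7 ends at 3, C#m ends at 7, C ends at 8, Abm ends at 13, Asus4 ends at 15, Eb7 ends at 18, Bbmaj7 ends at 21, C6 ends at 24.
Beat 22 falls within C6.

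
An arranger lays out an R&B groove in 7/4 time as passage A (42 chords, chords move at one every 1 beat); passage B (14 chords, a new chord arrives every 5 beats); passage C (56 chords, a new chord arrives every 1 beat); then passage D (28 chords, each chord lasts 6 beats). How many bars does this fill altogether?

48 bars

A: 42 × 1 = 42 beats = 6 bars.
B: 14 × 5 = 70 beats = 10 bars.
C: 56 × 1 = 56 beats = 8 bars.
D: 28 × 6 = 168 beats = 24 bars.
Total: 6 + 10 + 8 + 24 = 48 bars.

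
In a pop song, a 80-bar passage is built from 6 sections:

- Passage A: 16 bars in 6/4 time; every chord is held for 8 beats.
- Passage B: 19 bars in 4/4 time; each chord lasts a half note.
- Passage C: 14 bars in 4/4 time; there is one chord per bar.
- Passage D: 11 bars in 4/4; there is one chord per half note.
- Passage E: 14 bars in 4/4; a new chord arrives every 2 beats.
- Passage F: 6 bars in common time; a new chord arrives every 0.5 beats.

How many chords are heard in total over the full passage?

162 chords

A has 96 beats and chords last 8 each, so 12 chords.
B has 76 beats and chords last 2 each, so 38 chords.
C has 56 beats and chords last 4 each, so 14 chords.
D has 44 beats and chords last 2 each, so 22 chords.
E has 56 beats and chords last 2 each, so 28 chords.
F has 24 beats and chords last 0.5 each, so 48 chords.
Total: 12 + 38 + 14 + 22 + 28 + 48 = 162.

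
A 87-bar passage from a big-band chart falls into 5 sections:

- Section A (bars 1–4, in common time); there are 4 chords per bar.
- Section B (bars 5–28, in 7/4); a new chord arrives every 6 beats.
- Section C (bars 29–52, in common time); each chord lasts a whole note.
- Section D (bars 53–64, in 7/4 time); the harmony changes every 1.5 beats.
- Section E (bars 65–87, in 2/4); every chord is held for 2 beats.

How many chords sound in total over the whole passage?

A: 4 bars × 4 beats = 16 beats; 1 beat/chord → 16 chords.
B: 24 bars × 7 beats = 168 beats; 6 beats/chord → 28 chords.
C: 24 bars × 4 beats = 96 beats; 4 beats/chord → 24 chords.
D: 12 bars × 7 beats = 84 beats; 1.5 beats/chord → 56 chords.
E: 23 bars × 2 beats = 46 beats; 2 beats/chord → 23 chords.
Total: 16 + 28 + 24 + 56 + 23 = 147.

147 chords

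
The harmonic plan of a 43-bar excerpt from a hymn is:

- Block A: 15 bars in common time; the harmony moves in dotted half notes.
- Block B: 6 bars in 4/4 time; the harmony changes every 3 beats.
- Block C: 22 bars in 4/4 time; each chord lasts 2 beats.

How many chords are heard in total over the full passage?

72 chords

A: 15 bars × 4 beats = 60 beats; 3 beats/chord → 20 chords.
B: 6 bars × 4 beats = 24 beats; 3 beats/chord → 8 chords.
C: 22 bars × 4 beats = 88 beats; 2 beats/chord → 44 chords.
Total: 20 + 8 + 44 = 72.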